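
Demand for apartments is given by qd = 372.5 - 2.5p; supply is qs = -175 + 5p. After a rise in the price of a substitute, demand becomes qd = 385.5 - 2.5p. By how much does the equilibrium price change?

Original equilibrium: p* = 73, q* = 190.
New equilibrium: 385.5 - 2.5p = -175 + 5p, so 560.5 = 7.5p and p' = 1121/15; q' = 385.5 − 2.5(1121/15) = 596/3.
Change in price: 1121/15 − 73 = 26/15.

Δp = 26/15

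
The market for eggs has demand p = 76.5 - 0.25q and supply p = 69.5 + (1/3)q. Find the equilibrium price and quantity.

p* = 73.5, q* = 12

Set the two price expressions equal: 76.5 - 0.25q = 69.5 + (1/3)q.
7 = (7/12)q, so q* = 12.
p* = 76.5 − (0.25)(12) = 73.5.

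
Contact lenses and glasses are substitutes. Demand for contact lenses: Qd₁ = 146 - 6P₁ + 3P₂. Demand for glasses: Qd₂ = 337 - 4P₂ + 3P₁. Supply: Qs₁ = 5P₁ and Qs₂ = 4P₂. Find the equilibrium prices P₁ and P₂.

P₁ = 2179/79, P₂ = 4145/79

Market 1: 146 - 6P₁ + 3P₂ = 5P₁ → 11P₁ - 3P₂ = 146.
Market 2: 8P₂ - 3P₁ = 337.
Eliminating P₂: 8×(1) + 3×(2) gives 79P₁ = 2179, so P₁ = 2179/79.
Back-substitute into (2): P₂ = (337 + 3×2179/79) / 8 = 4145/79.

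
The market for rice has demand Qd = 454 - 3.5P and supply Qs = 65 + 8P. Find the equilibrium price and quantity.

P* = 778/23, Q* = 7719/23

Set Qd = Qs: 454 - 3.5P = 65 + 8P.
389 = 11.5P, so P* = 778/23.
Q* = 454 − 3.5(778/23) = 7719/23.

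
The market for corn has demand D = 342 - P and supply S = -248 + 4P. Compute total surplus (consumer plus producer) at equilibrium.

Equilibrium: 342 - P = -248 + 4P gives P* = 118, Q* = 224.
Demand choke price: P = 342; supply starts at P = 62.
CS = ½(342 − 118)(224) = 25088; PS = ½(118 − 62)(224) = 6272.

Total surplus = 31360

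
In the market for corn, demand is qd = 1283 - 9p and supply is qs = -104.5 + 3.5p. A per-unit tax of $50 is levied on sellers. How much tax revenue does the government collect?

Tax revenue = 7900

Pre-tax equilibrium: p* = 111, q* = 284.
Tax on sellers shifts supply to qs = -104.5 + 3.5(p − 50) = -279.5 + 3.5p.
1283 - 9p = -279.5 + 3.5p gives buyer price pb = 125; sellers receive ps = 125 − 50 = 75.
New quantity: q = 1283 − 9(125) = 158.
Revenue = 50 × 158 = 7900.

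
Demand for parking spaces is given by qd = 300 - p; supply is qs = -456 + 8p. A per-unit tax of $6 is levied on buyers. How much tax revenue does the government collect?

Pre-tax equilibrium: p* = 84, q* = 216.
Tax on buyers shifts demand to qd = 300 − 1(p + 6) = 294 - p.
294 - p = -456 + 8p gives seller price ps = 250/3; buyers pay pb = 250/3 + 6 = 268/3.
New quantity: q = 300 − 1(268/3) = 632/3.
Revenue = 6 × 632/3 = 1264.

Tax revenue = 1264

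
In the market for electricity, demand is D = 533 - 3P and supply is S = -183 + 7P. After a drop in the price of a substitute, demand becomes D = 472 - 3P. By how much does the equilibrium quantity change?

Original equilibrium: P* = 71.6, Q* = 318.2.
New equilibrium: 472 - 3P = -183 + 7P, so 655 = 10P and P' = 65.5; Q' = 472 − 3(65.5) = 275.5.
Change in quantity: 275.5 − 318.2 = -42.7.

ΔQ = -42.7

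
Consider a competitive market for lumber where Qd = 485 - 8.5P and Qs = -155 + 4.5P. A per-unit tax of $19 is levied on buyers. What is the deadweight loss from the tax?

Deadweight loss = 55233/104

Pre-tax equilibrium: P* = 640/13, Q* = 865/13.
Tax on buyers shifts demand to Qd = 485 − 8.5(P + 19) = 323.5 - 8.5P.
323.5 - 8.5P = -155 + 4.5P gives seller price Ps = 957/26; buyers pay Pb = 957/26 + 19 = 1451/26.
New quantity: Q = 485 − 8.5(1451/26) = 553/52.
DWL = ½ × 19 × (865/13 − 553/52) = 55233/104.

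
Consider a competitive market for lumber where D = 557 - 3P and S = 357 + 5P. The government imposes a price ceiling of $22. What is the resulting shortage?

Shortage = 24

Equilibrium price would be P* = 25, so the ceiling at 22 binds.
At P = 22: D = 557 − 3(22) = 491, S = 357 + 5(22) = 467.
Shortage = 491 − 467 = 24.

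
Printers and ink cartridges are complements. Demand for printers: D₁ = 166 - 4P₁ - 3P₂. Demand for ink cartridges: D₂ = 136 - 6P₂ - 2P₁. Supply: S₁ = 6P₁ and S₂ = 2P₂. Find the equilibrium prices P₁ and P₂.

Market 1: 166 - 4P₁ - 3P₂ = 6P₁ → 10P₁ + 3P₂ = 166.
Market 2: 8P₂ + 2P₁ = 136.
Eliminating P₂: 8×(1) − 3×(2) gives 74P₁ = 920, so P₁ = 460/37.
Back-substitute into (2): P₂ = (136 − 2×460/37) / 8 = 514/37.

P₁ = 460/37, P₂ = 514/37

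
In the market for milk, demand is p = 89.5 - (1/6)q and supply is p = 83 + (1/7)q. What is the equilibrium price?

Set the two price expressions equal: 89.5 - (1/6)q = 83 + (1/7)q.
6.5 = (13/42)q, so q* = 21.
p* = 89.5 − (1/6)(21) = 86.

p* = 86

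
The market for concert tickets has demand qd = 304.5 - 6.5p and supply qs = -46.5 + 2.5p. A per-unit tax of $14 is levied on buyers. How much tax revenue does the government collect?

Pre-tax equilibrium: p* = 39, q* = 51.
Tax on buyers shifts demand to qd = 304.5 − 6.5(p + 14) = 213.5 - 6.5p.
213.5 - 6.5p = -46.5 + 2.5p gives seller price ps = 260/9; buyers pay pb = 260/9 + 14 = 386/9.
New quantity: q = 304.5 − 6.5(386/9) = 463/18.
Revenue = 14 × 463/18 = 3241/9.

Tax revenue = 3241/9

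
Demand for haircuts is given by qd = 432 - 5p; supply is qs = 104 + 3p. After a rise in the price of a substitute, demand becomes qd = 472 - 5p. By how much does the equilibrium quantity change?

Δq = 15

Original equilibrium: p* = 41, q* = 227.
New equilibrium: 472 - 5p = 104 + 3p, so 368 = 8p and p' = 46; q' = 472 − 5(46) = 242.
Change in quantity: 242 − 227 = 15.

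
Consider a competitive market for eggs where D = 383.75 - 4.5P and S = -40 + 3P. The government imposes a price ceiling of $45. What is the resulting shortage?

Equilibrium price would be P* = 56.5, so the ceiling at 45 binds.
At P = 45: D = 383.75 − 4.5(45) = 181.25, S = -40 + 3(45) = 95.
Shortage = 181.25 − 95 = 86.25.

Shortage = 86.25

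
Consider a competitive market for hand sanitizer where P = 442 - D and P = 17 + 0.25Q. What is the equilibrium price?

P* = 102

Set the two price expressions equal: 442 - Q = 17 + 0.25Q.
425 = 1.25Q, so Q* = 340.
P* = 442 − (1)(340) = 102.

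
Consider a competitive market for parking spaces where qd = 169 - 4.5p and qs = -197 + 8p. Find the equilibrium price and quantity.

Set qd = qs: 169 - 4.5p = -197 + 8p.
366 = 12.5p, so p* = 29.28.
q* = 169 − 4.5(29.28) = 37.24.

p* = 29.28, q* = 37.24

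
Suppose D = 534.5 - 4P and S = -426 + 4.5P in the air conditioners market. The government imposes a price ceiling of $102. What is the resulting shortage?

Equilibrium price would be P* = 113, so the ceiling at 102 binds.
At P = 102: D = 534.5 − 4(102) = 126.5, S = -426 + 4.5(102) = 33.
Shortage = 126.5 − 33 = 93.5.

Shortage = 93.5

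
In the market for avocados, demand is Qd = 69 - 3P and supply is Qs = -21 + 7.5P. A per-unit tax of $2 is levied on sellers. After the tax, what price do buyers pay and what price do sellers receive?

Pre-tax equilibrium: P* = 60/7, Q* = 303/7.
Tax on sellers shifts supply to Qs = -21 + 7.5(P − 2) = -36 + 7.5P.
69 - 3P = -36 + 7.5P gives buyer price Pb = 10; sellers receive Ps = 10 − 2 = 8.
New quantity: Q = 69 − 3(10) = 39.

Buyers pay $10, sellers receive $8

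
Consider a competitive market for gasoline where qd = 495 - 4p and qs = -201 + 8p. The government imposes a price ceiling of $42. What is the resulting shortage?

Equilibrium price would be p* = 58, so the ceiling at 42 binds.
At p = 42: qd = 495 − 4(42) = 327, qs = -201 + 8(42) = 135.
Shortage = 327 − 135 = 192.

Shortage = 192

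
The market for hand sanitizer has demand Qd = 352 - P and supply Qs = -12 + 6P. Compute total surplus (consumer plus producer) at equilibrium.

Equilibrium: 352 - P = -12 + 6P gives P* = 52, Q* = 300.
Demand choke price: P = 352; supply starts at P = 2.
CS = ½(352 − 52)(300) = 45000; PS = ½(52 − 2)(300) = 7500.

Total surplus = 52500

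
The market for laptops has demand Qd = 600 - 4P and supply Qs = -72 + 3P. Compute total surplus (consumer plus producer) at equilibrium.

Total surplus = 13608

Equilibrium: 600 - 4P = -72 + 3P gives P* = 96, Q* = 216.
Demand choke price: P = 150; supply starts at P = 24.
CS = ½(150 − 96)(216) = 5832; PS = ½(96 − 24)(216) = 7776.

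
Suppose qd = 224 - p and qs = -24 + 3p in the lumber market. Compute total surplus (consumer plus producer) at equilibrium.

Equilibrium: 224 - p = -24 + 3p gives p* = 62, q* = 162.
Demand choke price: p = 224; supply starts at p = 8.
CS = ½(224 − 62)(162) = 13122; PS = ½(62 − 8)(162) = 4374.

Total surplus = 17496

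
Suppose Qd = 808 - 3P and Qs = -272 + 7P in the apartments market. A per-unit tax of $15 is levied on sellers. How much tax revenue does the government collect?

Pre-tax equilibrium: P* = 108, Q* = 484.
Tax on sellers shifts supply to Qs = -272 + 7(P − 15) = -377 + 7P.
808 - 3P = -377 + 7P gives buyer price Pb = 118.5; sellers receive Ps = 118.5 − 15 = 103.5.
New quantity: Q = 808 − 3(118.5) = 452.5.
Revenue = 15 × 452.5 = 6787.5.

Tax revenue = 6787.5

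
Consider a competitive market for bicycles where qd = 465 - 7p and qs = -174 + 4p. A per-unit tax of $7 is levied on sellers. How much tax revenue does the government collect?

Tax revenue = 3122/11

Pre-tax equilibrium: p* = 639/11, q* = 642/11.
Tax on sellers shifts supply to qs = -174 + 4(p − 7) = -202 + 4p.
465 - 7p = -202 + 4p gives buyer price pb = 667/11; sellers receive ps = 667/11 − 7 = 590/11.
New quantity: q = 465 − 7(667/11) = 446/11.
Revenue = 7 × 446/11 = 3122/11.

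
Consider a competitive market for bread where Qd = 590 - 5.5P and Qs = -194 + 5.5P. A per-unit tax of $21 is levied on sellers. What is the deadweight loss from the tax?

Pre-tax equilibrium: P* = 784/11, Q* = 198.
Tax on sellers shifts supply to Qs = -194 + 5.5(P − 21) = -309.5 + 5.5P.
590 - 5.5P = -309.5 + 5.5P gives buyer price Pb = 1799/22; sellers receive Ps = 1799/22 − 21 = 1337/22.
New quantity: Q = 590 − 5.5(1799/22) = 140.25.
DWL = ½ × 21 × (198 − 140.25) = 606.375.

Deadweight loss = 606.375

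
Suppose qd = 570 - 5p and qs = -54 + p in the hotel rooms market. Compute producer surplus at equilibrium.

Producer surplus = 1250

Equilibrium: 570 - 5p = -54 + p gives p* = 104, q* = 50.
Supply starts at p = 54 (where qs = 0).
PS = ½(104 − 54)(50) = 1250.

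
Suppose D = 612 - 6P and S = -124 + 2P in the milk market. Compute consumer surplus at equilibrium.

Equilibrium: 612 - 6P = -124 + 2P gives P* = 92, Q* = 60.
Demand choke price (D = 0): P = 102.
CS = ½(102 − 92)(60) = 300.

Consumer surplus = 300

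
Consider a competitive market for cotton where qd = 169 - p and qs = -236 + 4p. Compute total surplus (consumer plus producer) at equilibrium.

Total surplus = 4840

Equilibrium: 169 - p = -236 + 4p gives p* = 81, q* = 88.
Demand choke price: p = 169; supply starts at p = 59.
CS = ½(169 − 81)(88) = 3872; PS = ½(81 − 59)(88) = 968.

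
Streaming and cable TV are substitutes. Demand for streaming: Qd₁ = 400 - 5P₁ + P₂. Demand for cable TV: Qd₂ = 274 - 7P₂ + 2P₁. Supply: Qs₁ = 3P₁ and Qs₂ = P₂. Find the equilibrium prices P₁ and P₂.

P₁ = 1737/31, P₂ = 1496/31

Market 1: 400 - 5P₁ + P₂ = 3P₁ → 8P₁ - P₂ = 400.
Market 2: 8P₂ - 2P₁ = 274.
Eliminating P₂: 8×(1) + 1×(2) gives 62P₁ = 3474, so P₁ = 1737/31.
Back-substitute into (2): P₂ = (274 + 2×1737/31) / 8 = 1496/31.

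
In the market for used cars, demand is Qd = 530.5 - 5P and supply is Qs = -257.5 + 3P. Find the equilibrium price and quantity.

Set Qd = Qs: 530.5 - 5P = -257.5 + 3P.
788 = 8P, so P* = 98.5.
Q* = 530.5 − 5(98.5) = 38.

P* = 98.5, Q* = 38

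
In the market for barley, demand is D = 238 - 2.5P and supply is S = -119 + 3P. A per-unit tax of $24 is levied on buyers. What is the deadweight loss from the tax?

Deadweight loss = 4320/11

Pre-tax equilibrium: P* = 714/11, Q* = 833/11.
Tax on buyers shifts demand to D = 238 − 2.5(P + 24) = 178 - 2.5P.
178 - 2.5P = -119 + 3P gives seller price Ps = 54; buyers pay Pb = 54 + 24 = 78.
New quantity: Q = 238 − 2.5(78) = 43.
DWL = ½ × 24 × (833/11 − 43) = 4320/11.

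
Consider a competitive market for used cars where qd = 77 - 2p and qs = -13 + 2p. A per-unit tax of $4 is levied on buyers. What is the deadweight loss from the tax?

Deadweight loss = 8

Pre-tax equilibrium: p* = 22.5, q* = 32.
Tax on buyers shifts demand to qd = 77 − 2(p + 4) = 69 - 2p.
69 - 2p = -13 + 2p gives seller price ps = 20.5; buyers pay pb = 20.5 + 4 = 24.5.
New quantity: q = 77 − 2(24.5) = 28.
DWL = ½ × 4 × (32 − 28) = 8.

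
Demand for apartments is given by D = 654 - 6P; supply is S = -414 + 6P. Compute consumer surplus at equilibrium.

Consumer surplus = 1200

Equilibrium: 654 - 6P = -414 + 6P gives P* = 89, Q* = 120.
Demand choke price (D = 0): P = 109.
CS = ½(109 − 89)(120) = 1200.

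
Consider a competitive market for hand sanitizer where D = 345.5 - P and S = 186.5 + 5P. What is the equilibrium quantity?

Set D = S: 345.5 - P = 186.5 + 5P.
159 = 6P, so P* = 26.5.
Q* = 345.5 − 1(26.5) = 319.

Q* = 319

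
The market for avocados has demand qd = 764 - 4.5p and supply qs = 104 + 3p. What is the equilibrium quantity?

Set qd = qs: 764 - 4.5p = 104 + 3p.
660 = 7.5p, so p* = 88.
q* = 764 − 4.5(88) = 368.

q* = 368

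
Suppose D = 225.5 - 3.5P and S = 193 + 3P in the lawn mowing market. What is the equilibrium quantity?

Q* = 208

Set D = S: 225.5 - 3.5P = 193 + 3P.
32.5 = 6.5P, so P* = 5.
Q* = 225.5 − 3.5(5) = 208.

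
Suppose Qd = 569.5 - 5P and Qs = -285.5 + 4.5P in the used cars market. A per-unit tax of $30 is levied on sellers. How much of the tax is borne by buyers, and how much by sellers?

Pre-tax equilibrium: P* = 90, Q* = 119.5.
Tax on sellers shifts supply to Qs = -285.5 + 4.5(P − 30) = -420.5 + 4.5P.
569.5 - 5P = -420.5 + 4.5P gives buyer price Pb = 1980/19; sellers receive Ps = 1980/19 − 30 = 1410/19.
New quantity: Q = 569.5 − 5(1980/19) = 1841/38.
Buyer burden = 1980/19 − 90 = 270/19; seller burden = 90 − 1410/19 = 300/19.

Buyers bear 270/19, sellers bear 300/19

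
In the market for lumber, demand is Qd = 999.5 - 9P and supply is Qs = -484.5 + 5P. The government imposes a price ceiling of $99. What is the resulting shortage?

Equilibrium price would be P* = 106, so the ceiling at 99 binds.
At P = 99: Qd = 999.5 − 9(99) = 108.5, Qs = -484.5 + 5(99) = 10.5.
Shortage = 108.5 − 10.5 = 98.

Shortage = 98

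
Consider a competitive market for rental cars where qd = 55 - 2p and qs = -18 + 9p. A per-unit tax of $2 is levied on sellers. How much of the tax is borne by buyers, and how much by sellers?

Buyers bear 18/11, sellers bear 4/11

Pre-tax equilibrium: p* = 73/11, q* = 459/11.
Tax on sellers shifts supply to qs = -18 + 9(p − 2) = -36 + 9p.
55 - 2p = -36 + 9p gives buyer price pb = 91/11; sellers receive ps = 91/11 − 2 = 69/11.
New quantity: q = 55 − 2(91/11) = 423/11.
Buyer burden = 91/11 − 73/11 = 18/11; seller burden = 73/11 − 69/11 = 4/11.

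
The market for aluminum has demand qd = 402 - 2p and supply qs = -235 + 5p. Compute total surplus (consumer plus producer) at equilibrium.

Total surplus = 16940

Equilibrium: 402 - 2p = -235 + 5p gives p* = 91, q* = 220.
Demand choke price: p = 201; supply starts at p = 47.
CS = ½(201 − 91)(220) = 12100; PS = ½(91 − 47)(220) = 4840.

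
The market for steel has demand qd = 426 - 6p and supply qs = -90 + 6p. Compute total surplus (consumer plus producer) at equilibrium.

Equilibrium: 426 - 6p = -90 + 6p gives p* = 43, q* = 168.
Demand choke price: p = 71; supply starts at p = 15.
CS = ½(71 − 43)(168) = 2352; PS = ½(43 − 15)(168) = 2352.

Total surplus = 4704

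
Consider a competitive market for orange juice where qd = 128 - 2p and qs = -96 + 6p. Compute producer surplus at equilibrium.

Producer surplus = 432

Equilibrium: 128 - 2p = -96 + 6p gives p* = 28, q* = 72.
Supply starts at p = 16 (where qs = 0).
PS = ½(28 − 16)(72) = 432.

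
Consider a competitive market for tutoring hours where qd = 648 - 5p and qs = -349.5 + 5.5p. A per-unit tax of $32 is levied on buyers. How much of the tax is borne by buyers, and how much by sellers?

Buyers bear 352/21, sellers bear 320/21

Pre-tax equilibrium: p* = 95, q* = 173.
Tax on buyers shifts demand to qd = 648 − 5(p + 32) = 488 - 5p.
488 - 5p = -349.5 + 5.5p gives seller price ps = 1675/21; buyers pay pb = 1675/21 + 32 = 2347/21.
New quantity: q = 648 − 5(2347/21) = 1873/21.
Buyer burden = 2347/21 − 95 = 352/21; seller burden = 95 − 1675/21 = 320/21.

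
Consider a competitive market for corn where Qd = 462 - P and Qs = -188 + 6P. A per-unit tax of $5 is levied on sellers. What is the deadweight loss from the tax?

Pre-tax equilibrium: P* = 650/7, Q* = 2584/7.
Tax on sellers shifts supply to Qs = -188 + 6(P − 5) = -218 + 6P.
462 - P = -218 + 6P gives buyer price Pb = 680/7; sellers receive Ps = 680/7 − 5 = 645/7.
New quantity: Q = 462 − 1(680/7) = 2554/7.
DWL = ½ × 5 × (2584/7 − 2554/7) = 75/7.

Deadweight loss = 75/7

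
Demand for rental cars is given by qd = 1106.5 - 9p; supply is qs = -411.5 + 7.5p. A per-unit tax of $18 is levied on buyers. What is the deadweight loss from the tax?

Deadweight loss = 7290/11

Pre-tax equilibrium: p* = 92, q* = 278.5.
Tax on buyers shifts demand to qd = 1106.5 − 9(p + 18) = 944.5 - 9p.
944.5 - 9p = -411.5 + 7.5p gives seller price ps = 904/11; buyers pay pb = 904/11 + 18 = 1102/11.
New quantity: q = 1106.5 − 9(1102/11) = 4507/22.
DWL = ½ × 18 × (278.5 − 4507/22) = 7290/11.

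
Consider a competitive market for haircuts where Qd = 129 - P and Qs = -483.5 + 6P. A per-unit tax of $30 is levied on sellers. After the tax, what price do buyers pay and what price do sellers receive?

Pre-tax equilibrium: P* = 87.5, Q* = 41.5.
Tax on sellers shifts supply to Qs = -483.5 + 6(P − 30) = -663.5 + 6P.
129 - P = -663.5 + 6P gives buyer price Pb = 1585/14; sellers receive Ps = 1585/14 − 30 = 1165/14.
New quantity: Q = 129 − 1(1585/14) = 221/14.

Buyers pay 1585/14, sellers receive 1165/14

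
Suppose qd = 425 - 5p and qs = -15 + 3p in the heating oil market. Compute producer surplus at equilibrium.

Equilibrium: 425 - 5p = -15 + 3p gives p* = 55, q* = 150.
Supply starts at p = 5 (where qs = 0).
PS = ½(55 − 5)(150) = 3750.

Producer surplus = 3750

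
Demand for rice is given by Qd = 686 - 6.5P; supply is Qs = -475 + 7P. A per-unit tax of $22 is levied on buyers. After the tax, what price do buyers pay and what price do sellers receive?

Pre-tax equilibrium: P* = 86, Q* = 127.
Tax on buyers shifts demand to Qd = 686 − 6.5(P + 22) = 543 - 6.5P.
543 - 6.5P = -475 + 7P gives seller price Ps = 2036/27; buyers pay Pb = 2036/27 + 22 = 2630/27.
New quantity: Q = 686 − 6.5(2630/27) = 1427/27.

Buyers pay 2630/27, sellers receive 2036/27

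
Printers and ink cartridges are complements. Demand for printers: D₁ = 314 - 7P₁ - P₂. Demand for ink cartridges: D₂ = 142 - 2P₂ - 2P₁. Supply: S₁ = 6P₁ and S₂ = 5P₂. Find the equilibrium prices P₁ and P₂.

P₁ = 2056/89, P₂ = 1218/89

Market 1: 314 - 7P₁ - P₂ = 6P₁ → 13P₁ + P₂ = 314.
Market 2: 7P₂ + 2P₁ = 142.
Eliminating P₂: 7×(1) − 1×(2) gives 89P₁ = 2056, so P₁ = 2056/89.
Back-substitute into (2): P₂ = (142 − 2×2056/89) / 7 = 1218/89.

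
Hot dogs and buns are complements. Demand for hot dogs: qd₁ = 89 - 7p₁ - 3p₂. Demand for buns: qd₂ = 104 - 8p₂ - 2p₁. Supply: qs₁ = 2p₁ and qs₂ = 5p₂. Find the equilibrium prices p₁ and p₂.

p₁ = 845/111, p₂ = 758/111

Market 1: 89 - 7p₁ - 3p₂ = 2p₁ → 9p₁ + 3p₂ = 89.
Market 2: 13p₂ + 2p₁ = 104.
Eliminating p₂: 13×(1) − 3×(2) gives 111p₁ = 845, so p₁ = 845/111.
Back-substitute into (2): p₂ = (104 − 2×845/111) / 13 = 758/111.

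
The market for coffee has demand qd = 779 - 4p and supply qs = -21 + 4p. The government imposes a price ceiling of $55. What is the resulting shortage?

Shortage = 360

Equilibrium price would be p* = 100, so the ceiling at 55 binds.
At p = 55: qd = 779 − 4(55) = 559, qs = -21 + 4(55) = 199.
Shortage = 559 − 199 = 360.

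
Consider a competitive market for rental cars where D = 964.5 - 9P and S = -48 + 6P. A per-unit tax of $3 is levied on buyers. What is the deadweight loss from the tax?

Deadweight loss = 16.2

Pre-tax equilibrium: P* = 67.5, Q* = 357.
Tax on buyers shifts demand to D = 964.5 − 9(P + 3) = 937.5 - 9P.
937.5 - 9P = -48 + 6P gives seller price Ps = 65.7; buyers pay Pb = 65.7 + 3 = 68.7.
New quantity: Q = 964.5 − 9(68.7) = 346.2.
DWL = ½ × 3 × (357 − 346.2) = 16.2.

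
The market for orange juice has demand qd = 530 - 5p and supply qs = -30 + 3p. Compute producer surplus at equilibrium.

Equilibrium: 530 - 5p = -30 + 3p gives p* = 70, q* = 180.
Supply starts at p = 10 (where qs = 0).
PS = ½(70 − 10)(180) = 5400.

Producer surplus = 5400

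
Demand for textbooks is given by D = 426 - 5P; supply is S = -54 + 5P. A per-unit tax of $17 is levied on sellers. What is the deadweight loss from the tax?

Deadweight loss = 361.25

Pre-tax equilibrium: P* = 48, Q* = 186.
Tax on sellers shifts supply to S = -54 + 5(P − 17) = -139 + 5P.
426 - 5P = -139 + 5P gives buyer price Pb = 56.5; sellers receive Ps = 56.5 − 17 = 39.5.
New quantity: Q = 426 − 5(56.5) = 143.5.
DWL = ½ × 17 × (186 − 143.5) = 361.25.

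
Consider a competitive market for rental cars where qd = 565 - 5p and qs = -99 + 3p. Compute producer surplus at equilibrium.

Equilibrium: 565 - 5p = -99 + 3p gives p* = 83, q* = 150.
Supply starts at p = 33 (where qs = 0).
PS = ½(83 − 33)(150) = 3750.

Producer surplus = 3750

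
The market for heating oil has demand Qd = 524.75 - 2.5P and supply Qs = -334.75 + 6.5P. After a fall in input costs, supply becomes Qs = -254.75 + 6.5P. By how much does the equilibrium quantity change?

Original equilibrium: P* = 95.5, Q* = 286.
New equilibrium: 524.75 - 2.5P = -254.75 + 6.5P, so 779.5 = 9P and P' = 1559/18; Q' = 524.75 − 2.5(1559/18) = 2774/9.
Change in quantity: 2774/9 − 286 = 200/9.

ΔQ = 200/9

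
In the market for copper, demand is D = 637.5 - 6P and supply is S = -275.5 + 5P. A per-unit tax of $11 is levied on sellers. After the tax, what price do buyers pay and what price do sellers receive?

Pre-tax equilibrium: P* = 83, Q* = 139.5.
Tax on sellers shifts supply to S = -275.5 + 5(P − 11) = -330.5 + 5P.
637.5 - 6P = -330.5 + 5P gives buyer price Pb = 88; sellers receive Ps = 88 − 11 = 77.
New quantity: Q = 637.5 − 6(88) = 109.5.

Buyers pay $88, sellers receive $77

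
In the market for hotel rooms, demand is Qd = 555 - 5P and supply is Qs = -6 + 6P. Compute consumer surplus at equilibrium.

Consumer surplus = 9000

Equilibrium: 555 - 5P = -6 + 6P gives P* = 51, Q* = 300.
Demand choke price (Qd = 0): P = 111.
CS = ½(111 − 51)(300) = 9000.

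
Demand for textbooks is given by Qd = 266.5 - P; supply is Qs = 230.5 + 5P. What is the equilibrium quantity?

Q* = 260.5

Set Qd = Qs: 266.5 - P = 230.5 + 5P.
36 = 6P, so P* = 6.
Q* = 266.5 − 1(6) = 260.5.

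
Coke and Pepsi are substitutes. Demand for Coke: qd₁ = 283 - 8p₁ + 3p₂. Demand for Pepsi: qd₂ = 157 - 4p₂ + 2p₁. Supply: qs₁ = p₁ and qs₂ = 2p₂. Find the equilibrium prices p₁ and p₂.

p₁ = 45.1875, p₂ = 1979/48

Market 1: 283 - 8p₁ + 3p₂ = p₁ → 9p₁ - 3p₂ = 283.
Market 2: 6p₂ - 2p₁ = 157.
Eliminating p₂: 6×(1) + 3×(2) gives 48p₁ = 2169, so p₁ = 45.1875.
Back-substitute into (2): p₂ = (157 + 2×45.1875) / 6 = 1979/48.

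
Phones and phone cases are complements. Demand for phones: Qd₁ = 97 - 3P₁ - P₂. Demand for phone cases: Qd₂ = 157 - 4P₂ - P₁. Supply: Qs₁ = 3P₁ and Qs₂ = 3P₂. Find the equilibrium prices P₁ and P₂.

Market 1: 97 - 3P₁ - P₂ = 3P₁ → 6P₁ + P₂ = 97.
Market 2: 7P₂ + P₁ = 157.
Eliminating P₂: 7×(1) − 1×(2) gives 41P₁ = 522, so P₁ = 522/41.
Back-substitute into (2): P₂ = (157 − 1×522/41) / 7 = 845/41.

P₁ = 522/41, P₂ = 845/41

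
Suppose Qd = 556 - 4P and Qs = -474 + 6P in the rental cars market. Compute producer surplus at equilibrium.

Producer surplus = 1728

Equilibrium: 556 - 4P = -474 + 6P gives P* = 103, Q* = 144.
Supply starts at P = 79 (where Qs = 0).
PS = ½(103 − 79)(144) = 1728.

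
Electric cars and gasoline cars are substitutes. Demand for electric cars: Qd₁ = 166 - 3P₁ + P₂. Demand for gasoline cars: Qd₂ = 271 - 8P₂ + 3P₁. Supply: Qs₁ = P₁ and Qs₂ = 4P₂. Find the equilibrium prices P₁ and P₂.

Market 1: 166 - 3P₁ + P₂ = P₁ → 4P₁ - P₂ = 166.
Market 2: 12P₂ - 3P₁ = 271.
Eliminating P₂: 12×(1) + 1×(2) gives 45P₁ = 2263, so P₁ = 2263/45.
Back-substitute into (2): P₂ = (271 + 3×2263/45) / 12 = 1582/45.

P₁ = 2263/45, P₂ = 1582/45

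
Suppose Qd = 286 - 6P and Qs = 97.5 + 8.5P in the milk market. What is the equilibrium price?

Set Qd = Qs: 286 - 6P = 97.5 + 8.5P.
188.5 = 14.5P, so P* = 13.
Q* = 286 − 6(13) = 208.

P* = 13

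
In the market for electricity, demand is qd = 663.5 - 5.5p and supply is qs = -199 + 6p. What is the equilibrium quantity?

q* = 251

Set qd = qs: 663.5 - 5.5p = -199 + 6p.
862.5 = 11.5p, so p* = 75.
q* = 663.5 − 5.5(75) = 251.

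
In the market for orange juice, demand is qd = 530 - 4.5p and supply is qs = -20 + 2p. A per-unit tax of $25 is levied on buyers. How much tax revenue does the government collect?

Tax revenue = 37250/13

Pre-tax equilibrium: p* = 1100/13, q* = 1940/13.
Tax on buyers shifts demand to qd = 530 − 4.5(p + 25) = 417.5 - 4.5p.
417.5 - 4.5p = -20 + 2p gives seller price ps = 875/13; buyers pay pb = 875/13 + 25 = 1200/13.
New quantity: q = 530 − 4.5(1200/13) = 1490/13.
Revenue = 25 × 1490/13 = 37250/13.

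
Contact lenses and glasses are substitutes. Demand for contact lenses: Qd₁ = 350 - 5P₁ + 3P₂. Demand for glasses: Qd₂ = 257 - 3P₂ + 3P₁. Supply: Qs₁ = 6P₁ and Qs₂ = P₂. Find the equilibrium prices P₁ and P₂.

P₁ = 2171/35, P₂ = 3877/35

Market 1: 350 - 5P₁ + 3P₂ = 6P₁ → 11P₁ - 3P₂ = 350.
Market 2: 4P₂ - 3P₁ = 257.
Eliminating P₂: 4×(1) + 3×(2) gives 35P₁ = 2171, so P₁ = 2171/35.
Back-substitute into (2): P₂ = (257 + 3×2171/35) / 4 = 3877/35.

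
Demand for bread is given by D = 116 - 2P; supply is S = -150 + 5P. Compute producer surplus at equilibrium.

Producer surplus = 160

Equilibrium: 116 - 2P = -150 + 5P gives P* = 38, Q* = 40.
Supply starts at P = 30 (where S = 0).
PS = ½(38 − 30)(40) = 160.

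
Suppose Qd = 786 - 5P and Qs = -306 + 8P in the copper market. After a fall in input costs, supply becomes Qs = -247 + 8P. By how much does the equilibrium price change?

Original equilibrium: P* = 84, Q* = 366.
New equilibrium: 786 - 5P = -247 + 8P, so 1033 = 13P and P' = 1033/13; Q' = 786 − 5(1033/13) = 5053/13.
Change in price: 1033/13 − 84 = -59/13.

ΔP = -59/13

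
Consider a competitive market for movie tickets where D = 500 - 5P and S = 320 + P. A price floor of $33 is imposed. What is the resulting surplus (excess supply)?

Equilibrium price would be P* = 30, so the floor at 33 binds.
At P = 33: D = 335, S = 353.
Surplus = 353 − 335 = 18.

Surplus = 18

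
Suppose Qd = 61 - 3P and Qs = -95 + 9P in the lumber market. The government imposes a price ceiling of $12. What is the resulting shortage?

Shortage = 12

Equilibrium price would be P* = 13, so the ceiling at 12 binds.
At P = 12: Qd = 61 − 3(12) = 25, Qs = -95 + 9(12) = 13.
Shortage = 25 − 13 = 12.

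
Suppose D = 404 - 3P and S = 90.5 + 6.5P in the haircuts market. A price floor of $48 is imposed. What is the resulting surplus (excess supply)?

Surplus = 142.5

Equilibrium price would be P* = 33, so the floor at 48 binds.
At P = 48: D = 260, S = 402.5.
Surplus = 402.5 − 260 = 142.5.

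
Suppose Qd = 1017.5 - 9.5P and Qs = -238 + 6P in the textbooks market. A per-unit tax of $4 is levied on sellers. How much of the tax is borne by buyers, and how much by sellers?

Buyers bear 48/31, sellers bear 76/31

Pre-tax equilibrium: P* = 81, Q* = 248.
Tax on sellers shifts supply to Qs = -238 + 6(P − 4) = -262 + 6P.
1017.5 - 9.5P = -262 + 6P gives buyer price Pb = 2559/31; sellers receive Ps = 2559/31 − 4 = 2435/31.
New quantity: Q = 1017.5 − 9.5(2559/31) = 7232/31.
Buyer burden = 2559/31 − 81 = 48/31; seller burden = 81 − 2435/31 = 76/31.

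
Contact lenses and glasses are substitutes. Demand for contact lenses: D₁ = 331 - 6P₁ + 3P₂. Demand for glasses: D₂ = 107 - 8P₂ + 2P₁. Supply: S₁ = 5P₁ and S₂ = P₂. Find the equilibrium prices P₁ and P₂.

P₁ = 1100/31, P₂ = 613/31

Market 1: 331 - 6P₁ + 3P₂ = 5P₁ → 11P₁ - 3P₂ = 331.
Market 2: 9P₂ - 2P₁ = 107.
Eliminating P₂: 9×(1) + 3×(2) gives 93P₁ = 3300, so P₁ = 1100/31.
Back-substitute into (2): P₂ = (107 + 2×1100/31) / 9 = 613/31.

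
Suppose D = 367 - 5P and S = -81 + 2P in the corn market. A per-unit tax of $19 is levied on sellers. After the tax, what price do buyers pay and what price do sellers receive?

Pre-tax equilibrium: P* = 64, Q* = 47.
Tax on sellers shifts supply to S = -81 + 2(P − 19) = -119 + 2P.
367 - 5P = -119 + 2P gives buyer price Pb = 486/7; sellers receive Ps = 486/7 − 19 = 353/7.
New quantity: Q = 367 − 5(486/7) = 139/7.

Buyers pay 486/7, sellers receive 353/7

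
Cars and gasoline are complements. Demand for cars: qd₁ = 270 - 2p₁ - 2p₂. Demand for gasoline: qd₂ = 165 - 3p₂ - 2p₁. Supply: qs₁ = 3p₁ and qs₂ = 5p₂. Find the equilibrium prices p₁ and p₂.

Market 1: 270 - 2p₁ - 2p₂ = 3p₁ → 5p₁ + 2p₂ = 270.
Market 2: 8p₂ + 2p₁ = 165.
Eliminating p₂: 8×(1) − 2×(2) gives 36p₁ = 1830, so p₁ = 305/6.
Back-substitute into (2): p₂ = (165 − 2×305/6) / 8 = 95/12.

p₁ = 305/6, p₂ = 95/12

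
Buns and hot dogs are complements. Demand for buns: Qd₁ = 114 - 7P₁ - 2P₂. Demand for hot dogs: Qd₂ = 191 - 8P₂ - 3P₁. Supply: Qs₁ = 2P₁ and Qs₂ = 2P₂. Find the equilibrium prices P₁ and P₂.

Market 1: 114 - 7P₁ - 2P₂ = 2P₁ → 9P₁ + 2P₂ = 114.
Market 2: 10P₂ + 3P₁ = 191.
Eliminating P₂: 10×(1) − 2×(2) gives 84P₁ = 758, so P₁ = 379/42.
Back-substitute into (2): P₂ = (191 − 3×379/42) / 10 = 459/28.

P₁ = 379/42, P₂ = 459/28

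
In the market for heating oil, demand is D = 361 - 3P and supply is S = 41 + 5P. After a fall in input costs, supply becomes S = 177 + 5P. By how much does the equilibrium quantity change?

Original equilibrium: P* = 40, Q* = 241.
New equilibrium: 361 - 3P = 177 + 5P, so 184 = 8P and P' = 23; Q' = 361 − 3(23) = 292.
Change in quantity: 292 − 241 = 51.

ΔQ = 51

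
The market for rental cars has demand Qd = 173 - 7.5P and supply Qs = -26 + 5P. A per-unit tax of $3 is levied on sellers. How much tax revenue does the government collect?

Pre-tax equilibrium: P* = 15.92, Q* = 53.6.
Tax on sellers shifts supply to Qs = -26 + 5(P − 3) = -41 + 5P.
173 - 7.5P = -41 + 5P gives buyer price Pb = 17.12; sellers receive Ps = 17.12 − 3 = 14.12.
New quantity: Q = 173 − 7.5(17.12) = 44.6.
Revenue = 3 × 44.6 = 133.8.

Tax revenue = 133.8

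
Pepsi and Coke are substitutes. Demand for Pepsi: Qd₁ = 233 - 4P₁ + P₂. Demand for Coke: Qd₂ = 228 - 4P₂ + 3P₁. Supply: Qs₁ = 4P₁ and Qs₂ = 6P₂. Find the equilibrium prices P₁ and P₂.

P₁ = 2558/77, P₂ = 2523/77

Market 1: 233 - 4P₁ + P₂ = 4P₁ → 8P₁ - P₂ = 233.
Market 2: 10P₂ - 3P₁ = 228.
Eliminating P₂: 10×(1) + 1×(2) gives 77P₁ = 2558, so P₁ = 2558/77.
Back-substitute into (2): P₂ = (228 + 3×2558/77) / 10 = 2523/77.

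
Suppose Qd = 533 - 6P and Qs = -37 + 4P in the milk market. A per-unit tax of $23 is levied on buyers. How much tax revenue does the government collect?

Pre-tax equilibrium: P* = 57, Q* = 191.
Tax on buyers shifts demand to Qd = 533 − 6(P + 23) = 395 - 6P.
395 - 6P = -37 + 4P gives seller price Ps = 43.2; buyers pay Pb = 43.2 + 23 = 66.2.
New quantity: Q = 533 − 6(66.2) = 135.8.
Revenue = 23 × 135.8 = 3123.4.

Tax revenue = 3123.4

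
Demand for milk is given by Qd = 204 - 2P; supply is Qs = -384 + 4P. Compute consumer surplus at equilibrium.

Consumer surplus = 16

Equilibrium: 204 - 2P = -384 + 4P gives P* = 98, Q* = 8.
Demand choke price (Qd = 0): P = 102.
CS = ½(102 − 98)(8) = 16.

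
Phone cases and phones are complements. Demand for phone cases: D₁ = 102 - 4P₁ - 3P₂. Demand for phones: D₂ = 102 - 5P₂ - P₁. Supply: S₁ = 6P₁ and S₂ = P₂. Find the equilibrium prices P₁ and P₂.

P₁ = 102/19, P₂ = 306/19

Market 1: 102 - 4P₁ - 3P₂ = 6P₁ → 10P₁ + 3P₂ = 102.
Market 2: 6P₂ + P₁ = 102.
Eliminating P₂: 6×(1) − 3×(2) gives 57P₁ = 306, so P₁ = 102/19.
Back-substitute into (2): P₂ = (102 − 1×102/19) / 6 = 306/19.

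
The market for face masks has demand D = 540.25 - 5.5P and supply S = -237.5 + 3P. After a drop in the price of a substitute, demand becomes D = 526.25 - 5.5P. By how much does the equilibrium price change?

Original equilibrium: P* = 91.5, Q* = 37.
New equilibrium: 526.25 - 5.5P = -237.5 + 3P, so 763.75 = 8.5P and P' = 3055/34; Q' = 526.25 − 5.5(3055/34) = 545/17.
Change in price: 3055/34 − 91.5 = -28/17.

ΔP = -28/17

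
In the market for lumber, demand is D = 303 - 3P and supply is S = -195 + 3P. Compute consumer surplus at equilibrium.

Equilibrium: 303 - 3P = -195 + 3P gives P* = 83, Q* = 54.
Demand choke price (D = 0): P = 101.
CS = ½(101 − 83)(54) = 486.

Consumer surplus = 486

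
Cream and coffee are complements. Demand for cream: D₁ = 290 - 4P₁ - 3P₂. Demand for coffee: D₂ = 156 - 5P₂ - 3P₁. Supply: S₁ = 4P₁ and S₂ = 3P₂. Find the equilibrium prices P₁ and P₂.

Market 1: 290 - 4P₁ - 3P₂ = 4P₁ → 8P₁ + 3P₂ = 290.
Market 2: 8P₂ + 3P₁ = 156.
Eliminating P₂: 8×(1) − 3×(2) gives 55P₁ = 1852, so P₁ = 1852/55.
Back-substitute into (2): P₂ = (156 − 3×1852/55) / 8 = 378/55.

P₁ = 1852/55, P₂ = 378/55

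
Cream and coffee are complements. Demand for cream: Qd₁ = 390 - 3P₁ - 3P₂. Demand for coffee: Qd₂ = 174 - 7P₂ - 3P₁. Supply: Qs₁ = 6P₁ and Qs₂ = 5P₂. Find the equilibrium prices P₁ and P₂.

Market 1: 390 - 3P₁ - 3P₂ = 6P₁ → 9P₁ + 3P₂ = 390.
Market 2: 12P₂ + 3P₁ = 174.
Eliminating P₂: 12×(1) − 3×(2) gives 99P₁ = 4158, so P₁ = 42.
Back-substitute into (2): P₂ = (174 − 3×42) / 12 = 4.

P₁ = 42, P₂ = 4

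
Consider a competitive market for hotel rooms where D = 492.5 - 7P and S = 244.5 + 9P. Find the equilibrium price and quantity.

Set D = S: 492.5 - 7P = 244.5 + 9P.
248 = 16P, so P* = 15.5.
Q* = 492.5 − 7(15.5) = 384.

P* = 15.5, Q* = 384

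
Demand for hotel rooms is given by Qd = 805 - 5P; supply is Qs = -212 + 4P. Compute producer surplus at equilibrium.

Producer surplus = 7200

Equilibrium: 805 - 5P = -212 + 4P gives P* = 113, Q* = 240.
Supply starts at P = 53 (where Qs = 0).
PS = ½(113 − 53)(240) = 7200.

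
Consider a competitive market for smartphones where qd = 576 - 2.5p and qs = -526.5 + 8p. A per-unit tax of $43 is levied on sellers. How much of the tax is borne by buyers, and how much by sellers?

Buyers bear 688/21, sellers bear 215/21

Pre-tax equilibrium: p* = 105, q* = 313.5.
Tax on sellers shifts supply to qs = -526.5 + 8(p − 43) = -870.5 + 8p.
576 - 2.5p = -870.5 + 8p gives buyer price pb = 2893/21; sellers receive ps = 2893/21 − 43 = 1990/21.
New quantity: q = 576 − 2.5(2893/21) = 9727/42.
Buyer burden = 2893/21 − 105 = 688/21; seller burden = 105 − 1990/21 = 215/21.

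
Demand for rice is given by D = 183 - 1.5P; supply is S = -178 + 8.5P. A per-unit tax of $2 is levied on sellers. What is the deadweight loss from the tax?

Deadweight loss = 2.55

Pre-tax equilibrium: P* = 36.1, Q* = 128.85.
Tax on sellers shifts supply to S = -178 + 8.5(P − 2) = -195 + 8.5P.
183 - 1.5P = -195 + 8.5P gives buyer price Pb = 37.8; sellers receive Ps = 37.8 − 2 = 35.8.
New quantity: Q = 183 − 1.5(37.8) = 126.3.
DWL = ½ × 2 × (128.85 − 126.3) = 2.55.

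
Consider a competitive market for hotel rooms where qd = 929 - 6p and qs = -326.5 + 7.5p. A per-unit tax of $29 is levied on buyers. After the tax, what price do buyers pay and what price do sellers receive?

Buyers pay 982/9, sellers receive 721/9

Pre-tax equilibrium: p* = 93, q* = 371.
Tax on buyers shifts demand to qd = 929 − 6(p + 29) = 755 - 6p.
755 - 6p = -326.5 + 7.5p gives seller price ps = 721/9; buyers pay pb = 721/9 + 29 = 982/9.
New quantity: q = 929 − 6(982/9) = 823/3.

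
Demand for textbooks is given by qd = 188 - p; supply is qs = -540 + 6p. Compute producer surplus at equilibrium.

Producer surplus = 588

Equilibrium: 188 - p = -540 + 6p gives p* = 104, q* = 84.
Supply starts at p = 90 (where qs = 0).
PS = ½(104 − 90)(84) = 588.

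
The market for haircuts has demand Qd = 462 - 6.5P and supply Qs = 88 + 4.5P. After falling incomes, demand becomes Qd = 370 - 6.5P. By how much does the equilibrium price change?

Original equilibrium: P* = 34, Q* = 241.
New equilibrium: 370 - 6.5P = 88 + 4.5P, so 282 = 11P and P' = 282/11; Q' = 370 − 6.5(282/11) = 2237/11.
Change in price: 282/11 − 34 = -92/11.

ΔP = -92/11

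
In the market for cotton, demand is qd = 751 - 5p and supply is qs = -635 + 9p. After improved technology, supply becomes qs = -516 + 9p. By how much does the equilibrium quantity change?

Δq = 42.5

Original equilibrium: p* = 99, q* = 256.
New equilibrium: 751 - 5p = -516 + 9p, so 1267 = 14p and p' = 90.5; q' = 751 − 5(90.5) = 298.5.
Change in quantity: 298.5 − 256 = 42.5.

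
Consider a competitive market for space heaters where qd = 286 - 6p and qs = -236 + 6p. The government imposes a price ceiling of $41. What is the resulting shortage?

Shortage = 30

Equilibrium price would be p* = 43.5, so the ceiling at 41 binds.
At p = 41: qd = 286 − 6(41) = 40, qs = -236 + 6(41) = 10.
Shortage = 40 − 10 = 30.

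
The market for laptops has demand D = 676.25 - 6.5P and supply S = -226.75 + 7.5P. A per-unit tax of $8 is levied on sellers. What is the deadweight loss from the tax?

Deadweight loss = 780/7

Pre-tax equilibrium: P* = 64.5, Q* = 257.
Tax on sellers shifts supply to S = -226.75 + 7.5(P − 8) = -286.75 + 7.5P.
676.25 - 6.5P = -286.75 + 7.5P gives buyer price Pb = 963/14; sellers receive Ps = 963/14 − 8 = 851/14.
New quantity: Q = 676.25 − 6.5(963/14) = 1604/7.
DWL = ½ × 8 × (257 − 1604/7) = 780/7.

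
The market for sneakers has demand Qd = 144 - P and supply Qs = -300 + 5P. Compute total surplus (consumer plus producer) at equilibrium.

Total surplus = 2940

Equilibrium: 144 - P = -300 + 5P gives P* = 74, Q* = 70.
Demand choke price: P = 144; supply starts at P = 60.
CS = ½(144 − 74)(70) = 2450; PS = ½(74 − 60)(70) = 490.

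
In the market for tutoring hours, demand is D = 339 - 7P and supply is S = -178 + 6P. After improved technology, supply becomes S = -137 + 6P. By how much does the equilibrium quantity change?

Original equilibrium: P* = 517/13, Q* = 788/13.
New equilibrium: 339 - 7P = -137 + 6P, so 476 = 13P and P' = 476/13; Q' = 339 − 7(476/13) = 1075/13.
Change in quantity: 1075/13 − 788/13 = 287/13.

ΔQ = 287/13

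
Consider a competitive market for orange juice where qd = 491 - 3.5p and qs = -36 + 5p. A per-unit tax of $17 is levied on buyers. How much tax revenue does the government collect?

Pre-tax equilibrium: p* = 62, q* = 274.
Tax on buyers shifts demand to qd = 491 − 3.5(p + 17) = 431.5 - 3.5p.
431.5 - 3.5p = -36 + 5p gives seller price ps = 55; buyers pay pb = 55 + 17 = 72.
New quantity: q = 491 − 3.5(72) = 239.
Revenue = 17 × 239 = 4063.

Tax revenue = 4063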